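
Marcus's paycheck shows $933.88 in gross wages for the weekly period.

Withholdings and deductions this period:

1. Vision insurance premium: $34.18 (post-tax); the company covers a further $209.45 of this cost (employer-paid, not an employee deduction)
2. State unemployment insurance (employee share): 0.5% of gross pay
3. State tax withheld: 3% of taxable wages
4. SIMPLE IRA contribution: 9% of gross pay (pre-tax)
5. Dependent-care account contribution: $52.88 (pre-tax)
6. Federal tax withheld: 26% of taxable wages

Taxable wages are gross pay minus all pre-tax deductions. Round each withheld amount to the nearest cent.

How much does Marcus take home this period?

$526.98

SIMPLE IRA contribution: $933.88 × 0.09 = $84.05
Dependent-care account contribution: $52.88
Pre-tax total = $84.05 + $52.88 = $136.93
Taxable wages = $933.88 − $136.93 = $796.95
Federal tax withheld: $796.95 × 0.26 = $207.21
State tax withheld: $796.95 × 0.03 = $23.91
State unemployment insurance (employee share): $933.88 × 0.005 = $4.67
Vision insurance premium: $34.18
(Employer's $209.45 toward vision insurance premium is not withheld from the employee.)
Total deductions = $84.05 + $52.88 + $207.21 + $23.91 + $4.67 + $34.18 = $406.90
Net pay = $933.88 − $406.90 = $526.98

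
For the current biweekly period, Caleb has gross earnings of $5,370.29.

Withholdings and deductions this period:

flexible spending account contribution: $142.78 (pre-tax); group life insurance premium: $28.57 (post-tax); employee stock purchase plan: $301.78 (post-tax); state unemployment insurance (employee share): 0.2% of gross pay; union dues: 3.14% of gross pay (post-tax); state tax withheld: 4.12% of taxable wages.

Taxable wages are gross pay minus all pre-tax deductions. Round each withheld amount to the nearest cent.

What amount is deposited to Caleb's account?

Flexible spending account contribution: $142.78
Taxable wages = $5,370.29 − $142.78 = $5,227.51
State tax withheld: $5,227.51 × 0.0412 = $215.37
State unemployment insurance (employee share): $5,370.29 × 0.002 = $10.74
Group life insurance premium: $28.57
Employee stock purchase plan: $301.78
Union dues: $5,370.29 × 0.0314 = $168.63
Total deductions = $142.78 + $215.37 + $10.74 + $28.57 + $301.78 + $168.63 = $867.87
Net pay = $5,370.29 − $867.87 = $4,502.42

$4,502.42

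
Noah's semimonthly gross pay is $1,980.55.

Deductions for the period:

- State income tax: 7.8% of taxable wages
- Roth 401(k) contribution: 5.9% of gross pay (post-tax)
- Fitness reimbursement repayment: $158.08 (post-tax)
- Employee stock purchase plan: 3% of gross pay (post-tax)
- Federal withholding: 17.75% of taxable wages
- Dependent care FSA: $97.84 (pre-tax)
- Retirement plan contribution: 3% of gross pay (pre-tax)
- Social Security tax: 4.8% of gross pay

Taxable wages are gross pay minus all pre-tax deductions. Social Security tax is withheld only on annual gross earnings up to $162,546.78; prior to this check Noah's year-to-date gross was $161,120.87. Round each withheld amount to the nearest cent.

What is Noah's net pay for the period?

Retirement plan contribution: $1,980.55 × 0.03 = $59.42
Dependent care FSA: $97.84
Pre-tax total = $59.42 + $97.84 = $157.26
Taxable wages = $1,980.55 − $157.26 = $1,823.29
State income tax: $1,823.29 × 0.078 = $142.22
Federal withholding: $1,823.29 × 0.1775 = $323.63
Social Security tax: only $162,546.78 − $161,120.87 = $1,425.91 of this check is subject → $1,425.91 × 0.048 = $68.44
Fitness reimbursement repayment: $158.08
Employee stock purchase plan: $1,980.55 × 0.03 = $59.42
Roth 401(k) contribution: $1,980.55 × 0.059 = $116.85
Total deductions = $59.42 + $97.84 + $142.22 + $323.63 + $68.44 + $158.08 + $59.42 + $116.85 = $1,025.90
Net pay = $1,980.55 − $1,025.90 = $954.65

$954.65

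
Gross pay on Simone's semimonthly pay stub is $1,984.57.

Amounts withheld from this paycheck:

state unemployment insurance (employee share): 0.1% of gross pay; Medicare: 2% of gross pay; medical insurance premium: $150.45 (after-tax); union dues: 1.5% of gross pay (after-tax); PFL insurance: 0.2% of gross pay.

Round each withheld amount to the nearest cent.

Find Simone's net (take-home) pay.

Medicare: $1,984.57 × 0.02 = $39.69
PFL insurance: $1,984.57 × 0.002 = $3.97
State unemployment insurance (employee share): $1,984.57 × 0.001 = $1.98
Union dues: $1,984.57 × 0.015 = $29.77
Medical insurance premium: $150.45
Total deductions = $39.69 + $3.97 + $1.98 + $29.77 + $150.45 = $225.86
Net pay = $1,984.57 − $225.86 = $1,758.71

$1,758.71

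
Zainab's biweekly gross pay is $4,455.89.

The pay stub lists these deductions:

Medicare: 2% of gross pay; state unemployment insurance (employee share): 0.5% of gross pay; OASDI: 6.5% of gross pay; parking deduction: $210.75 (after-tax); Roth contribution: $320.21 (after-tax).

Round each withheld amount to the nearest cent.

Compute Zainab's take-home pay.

$3,523.90

OASDI: $4,455.89 × 0.065 = $289.63
State unemployment insurance (employee share): $4,455.89 × 0.005 = $22.28
Medicare: $4,455.89 × 0.02 = $89.12
Roth contribution: $320.21
Parking deduction: $210.75
Total deductions = $289.63 + $22.28 + $89.12 + $320.21 + $210.75 = $931.99
Net pay = $4,455.89 − $931.99 = $3,523.90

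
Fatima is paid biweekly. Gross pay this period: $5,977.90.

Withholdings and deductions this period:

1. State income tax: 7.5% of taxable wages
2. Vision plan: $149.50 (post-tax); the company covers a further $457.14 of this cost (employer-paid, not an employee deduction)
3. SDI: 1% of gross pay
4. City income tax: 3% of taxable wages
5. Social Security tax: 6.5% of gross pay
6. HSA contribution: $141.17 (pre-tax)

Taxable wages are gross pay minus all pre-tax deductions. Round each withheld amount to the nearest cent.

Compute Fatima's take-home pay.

$4,626.04

HSA contribution: $141.17
Taxable wages = $5,977.90 − $141.17 = $5,836.73
State income tax: $5,836.73 × 0.075 = $437.75
City income tax: $5,836.73 × 0.03 = $175.10
SDI: $5,977.90 × 0.01 = $59.78
Social Security tax: $5,977.90 × 0.065 = $388.56
Vision plan: $149.50
(Employer's $457.14 toward vision plan is not withheld from the employee.)
Total deductions = $141.17 + $437.75 + $175.10 + $59.78 + $388.56 + $149.50 = $1,351.86
Net pay = $5,977.90 − $1,351.86 = $4,626.04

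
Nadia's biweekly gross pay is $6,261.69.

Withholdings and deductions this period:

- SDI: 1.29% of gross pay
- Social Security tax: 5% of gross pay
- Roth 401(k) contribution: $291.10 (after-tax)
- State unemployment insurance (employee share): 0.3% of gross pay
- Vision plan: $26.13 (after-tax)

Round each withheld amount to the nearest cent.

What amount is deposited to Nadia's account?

State unemployment insurance (employee share): $6,261.69 × 0.003 = $18.79
SDI: $6,261.69 × 0.0129 = $80.78
Social Security tax: $6,261.69 × 0.05 = $313.08
Vision plan: $26.13
Roth 401(k) contribution: $291.10
Total deductions = $18.79 + $80.78 + $313.08 + $26.13 + $291.10 = $729.88
Net pay = $6,261.69 − $729.88 = $5,531.81

$5,531.81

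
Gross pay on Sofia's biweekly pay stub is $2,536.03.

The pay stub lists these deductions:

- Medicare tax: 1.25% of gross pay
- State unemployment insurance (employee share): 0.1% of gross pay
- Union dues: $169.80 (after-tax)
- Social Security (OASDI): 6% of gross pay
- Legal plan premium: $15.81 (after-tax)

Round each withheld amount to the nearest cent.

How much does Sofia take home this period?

$2,164.02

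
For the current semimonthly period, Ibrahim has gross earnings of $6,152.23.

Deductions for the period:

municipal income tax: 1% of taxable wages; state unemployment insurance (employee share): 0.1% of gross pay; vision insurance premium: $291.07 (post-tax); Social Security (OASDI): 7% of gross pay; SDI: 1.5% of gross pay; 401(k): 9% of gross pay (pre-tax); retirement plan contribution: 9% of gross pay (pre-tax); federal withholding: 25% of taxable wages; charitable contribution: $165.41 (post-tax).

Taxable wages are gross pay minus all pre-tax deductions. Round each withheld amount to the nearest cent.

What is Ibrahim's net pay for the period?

401(k): $6,152.23 × 0.09 = $553.70
Retirement plan contribution: $6,152.23 × 0.09 = $553.70
Pre-tax total = $553.70 + $553.70 = $1,107.40
Taxable wages = $6,152.23 − $1,107.40 = $5,044.83
Municipal income tax: $5,044.83 × 0.01 = $50.45
Federal withholding: $5,044.83 × 0.25 = $1,261.21
State unemployment insurance (employee share): $6,152.23 × 0.001 = $6.15
SDI: $6,152.23 × 0.015 = $92.28
Social Security (OASDI): $6,152.23 × 0.07 = $430.66
Charitable contribution: $165.41
Vision insurance premium: $291.07
Total deductions = $553.70 + $553.70 + $50.45 + $1,261.21 + $6.15 + $92.28 + $430.66 + $165.41 + $291.07 = $3,404.63
Net pay = $6,152.23 − $3,404.63 = $2,747.60

$2,747.60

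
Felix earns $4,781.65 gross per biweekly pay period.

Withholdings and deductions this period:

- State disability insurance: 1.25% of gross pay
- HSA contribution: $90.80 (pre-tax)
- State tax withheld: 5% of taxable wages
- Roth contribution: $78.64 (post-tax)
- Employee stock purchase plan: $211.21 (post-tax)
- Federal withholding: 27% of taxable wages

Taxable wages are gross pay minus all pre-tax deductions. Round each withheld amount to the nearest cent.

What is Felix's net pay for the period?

$2,840.16

HSA contribution: $90.80
Taxable wages = $4,781.65 − $90.80 = $4,690.85
State tax withheld: $4,690.85 × 0.05 = $234.54
Federal withholding: $4,690.85 × 0.27 = $1,266.53
State disability insurance: $4,781.65 × 0.0125 = $59.77
Employee stock purchase plan: $211.21
Roth contribution: $78.64
Total deductions = $90.80 + $234.54 + $1,266.53 + $59.77 + $211.21 + $78.64 = $1,941.49
Net pay = $4,781.65 − $1,941.49 = $2,840.16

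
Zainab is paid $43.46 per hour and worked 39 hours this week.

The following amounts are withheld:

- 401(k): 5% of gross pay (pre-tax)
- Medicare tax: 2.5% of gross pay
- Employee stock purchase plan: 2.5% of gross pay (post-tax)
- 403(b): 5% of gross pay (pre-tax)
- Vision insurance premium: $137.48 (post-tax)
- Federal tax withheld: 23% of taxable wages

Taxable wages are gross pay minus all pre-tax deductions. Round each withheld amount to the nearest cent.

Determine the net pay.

Gross pay: 39 × $43.46 = $1,694.94
403(b): $1,694.94 × 0.05 = $84.75
401(k): $1,694.94 × 0.05 = $84.75
Pre-tax total = $84.75 + $84.75 = $169.50
Taxable wages = $1,694.94 − $169.50 = $1,525.44
Federal tax withheld: $1,525.44 × 0.23 = $350.85
Medicare tax: $1,694.94 × 0.025 = $42.37
Employee stock purchase plan: $1,694.94 × 0.025 = $42.37
Vision insurance premium: $137.48
Total deductions = $84.75 + $84.75 + $350.85 + $42.37 + $42.37 + $137.48 = $742.57
Net pay = $1,694.94 − $742.57 = $952.37

$952.37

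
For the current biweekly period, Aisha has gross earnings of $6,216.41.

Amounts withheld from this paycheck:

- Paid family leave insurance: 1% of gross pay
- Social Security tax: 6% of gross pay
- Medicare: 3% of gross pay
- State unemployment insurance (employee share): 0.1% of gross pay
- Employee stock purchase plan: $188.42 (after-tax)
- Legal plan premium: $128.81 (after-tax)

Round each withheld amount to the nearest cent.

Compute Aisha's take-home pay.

$5,271.33

State unemployment insurance (employee share): $6,216.41 × 0.001 = $6.22
Social Security tax: $6,216.41 × 0.06 = $372.98
Medicare: $6,216.41 × 0.03 = $186.49
Paid family leave insurance: $6,216.41 × 0.01 = $62.16
Employee stock purchase plan: $188.42
Legal plan premium: $128.81
Total deductions = $6.22 + $372.98 + $186.49 + $62.16 + $188.42 + $128.81 = $945.08
Net pay = $6,216.41 − $945.08 = $5,271.33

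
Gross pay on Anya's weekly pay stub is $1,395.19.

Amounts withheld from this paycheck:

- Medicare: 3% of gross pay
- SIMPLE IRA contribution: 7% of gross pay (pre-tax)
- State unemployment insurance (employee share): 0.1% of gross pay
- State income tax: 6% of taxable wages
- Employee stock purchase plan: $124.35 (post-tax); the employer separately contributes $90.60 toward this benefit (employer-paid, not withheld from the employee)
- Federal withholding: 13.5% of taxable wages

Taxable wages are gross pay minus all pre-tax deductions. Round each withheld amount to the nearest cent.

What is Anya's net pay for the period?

$876.90

SIMPLE IRA contribution: $1,395.19 × 0.07 = $97.66
Taxable wages = $1,395.19 − $97.66 = $1,297.53
Federal withholding: $1,297.53 × 0.135 = $175.17
State income tax: $1,297.53 × 0.06 = $77.85
Medicare: $1,395.19 × 0.03 = $41.86
State unemployment insurance (employee share): $1,395.19 × 0.001 = $1.40
Employee stock purchase plan: $124.35
(Employer's $90.60 toward employee stock purchase plan is not withheld from the employee.)
Total deductions = $97.66 + $175.17 + $77.85 + $41.86 + $1.40 + $124.35 = $518.29
Net pay = $1,395.19 − $518.29 = $876.90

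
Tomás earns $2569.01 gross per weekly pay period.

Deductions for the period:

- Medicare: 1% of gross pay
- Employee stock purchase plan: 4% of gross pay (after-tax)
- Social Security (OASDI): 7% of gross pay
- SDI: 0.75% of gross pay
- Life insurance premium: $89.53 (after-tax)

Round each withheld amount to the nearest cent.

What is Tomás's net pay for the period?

Medicare: $2569.01 × 0.01 = $25.69
SDI: $2569.01 × 0.0075 = $19.27
Social Security (OASDI): $2569.01 × 0.07 = $179.83
Employee stock purchase plan: $2569.01 × 0.04 = $102.76
Life insurance premium: $89.53
Total deductions = $25.69 + $19.27 + $179.83 + $102.76 + $89.53 = $417.08
Net pay = $2569.01 − $417.08 = $2151.93

$2151.93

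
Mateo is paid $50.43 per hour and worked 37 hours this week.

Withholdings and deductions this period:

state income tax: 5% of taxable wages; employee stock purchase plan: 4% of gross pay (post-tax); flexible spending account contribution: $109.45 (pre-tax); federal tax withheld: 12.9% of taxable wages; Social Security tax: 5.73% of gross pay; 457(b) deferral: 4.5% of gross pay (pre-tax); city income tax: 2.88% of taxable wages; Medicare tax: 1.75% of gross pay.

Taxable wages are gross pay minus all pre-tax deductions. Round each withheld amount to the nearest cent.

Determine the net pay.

$1,110.74

Gross pay: 37 × $50.43 = $1,865.91
Flexible spending account contribution: $109.45
457(b) deferral: $1,865.91 × 0.045 = $83.97
Pre-tax total = $109.45 + $83.97 = $193.42
Taxable wages = $1,865.91 − $193.42 = $1,672.49
State income tax: $1,672.49 × 0.05 = $83.62
Federal tax withheld: $1,672.49 × 0.129 = $215.75
City income tax: $1,672.49 × 0.0288 = $48.17
Medicare tax: $1,865.91 × 0.0175 = $32.65
Social Security tax: $1,865.91 × 0.0573 = $106.92
Employee stock purchase plan: $1,865.91 × 0.04 = $74.64
Total deductions = $109.45 + $83.97 + $83.62 + $215.75 + $48.17 + $32.65 + $106.92 + $74.64 = $755.17
Net pay = $1,865.91 − $755.17 = $1,110.74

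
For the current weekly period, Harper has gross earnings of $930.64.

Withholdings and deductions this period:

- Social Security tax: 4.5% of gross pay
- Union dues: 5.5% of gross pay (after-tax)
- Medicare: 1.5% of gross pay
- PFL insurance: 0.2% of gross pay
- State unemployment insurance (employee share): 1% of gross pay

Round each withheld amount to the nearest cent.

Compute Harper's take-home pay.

$812.44

Medicare: $930.64 × 0.015 = $13.96
Social Security tax: $930.64 × 0.045 = $41.88
PFL insurance: $930.64 × 0.002 = $1.86
State unemployment insurance (employee share): $930.64 × 0.01 = $9.31
Union dues: $930.64 × 0.055 = $51.19
Total deductions = $13.96 + $41.88 + $1.86 + $9.31 + $51.19 = $118.20
Net pay = $930.64 − $118.20 = $812.44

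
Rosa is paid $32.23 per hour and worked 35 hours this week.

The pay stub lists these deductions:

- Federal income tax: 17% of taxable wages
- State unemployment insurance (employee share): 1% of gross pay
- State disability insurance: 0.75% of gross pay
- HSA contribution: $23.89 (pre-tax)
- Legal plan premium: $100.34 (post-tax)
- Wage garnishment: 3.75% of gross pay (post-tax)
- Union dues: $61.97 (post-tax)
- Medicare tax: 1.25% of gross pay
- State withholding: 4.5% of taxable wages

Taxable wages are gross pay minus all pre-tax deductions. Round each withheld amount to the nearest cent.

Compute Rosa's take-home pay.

$628.31

Gross pay: 35 × $32.23 = $1,128.05
HSA contribution: $23.89
Taxable wages = $1,128.05 − $23.89 = $1,104.16
State withholding: $1,104.16 × 0.045 = $49.69
Federal income tax: $1,104.16 × 0.17 = $187.71
State unemployment insurance (employee share): $1,128.05 × 0.01 = $11.28
State disability insurance: $1,128.05 × 0.0075 = $8.46
Medicare tax: $1,128.05 × 0.0125 = $14.10
Wage garnishment: $1,128.05 × 0.0375 = $42.30
Union dues: $61.97
Legal plan premium: $100.34
Total deductions = $23.89 + $49.69 + $187.71 + $11.28 + $8.46 + $14.10 + $42.30 + $61.97 + $100.34 = $499.74
Net pay = $1,128.05 − $499.74 = $628.31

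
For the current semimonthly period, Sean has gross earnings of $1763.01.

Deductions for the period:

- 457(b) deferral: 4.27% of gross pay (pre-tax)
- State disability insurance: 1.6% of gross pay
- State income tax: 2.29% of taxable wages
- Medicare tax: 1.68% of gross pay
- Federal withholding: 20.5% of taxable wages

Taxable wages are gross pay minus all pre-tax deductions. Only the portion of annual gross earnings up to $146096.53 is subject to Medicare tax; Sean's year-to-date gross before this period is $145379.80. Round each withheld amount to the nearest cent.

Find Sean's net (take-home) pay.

$1262.85

457(b) deferral: $1763.01 × 0.0427 = $75.28
Taxable wages = $1763.01 − $75.28 = $1687.73
State income tax: $1687.73 × 0.0229 = $38.65
Federal withholding: $1687.73 × 0.205 = $345.98
Medicare tax: only $146096.53 − $145379.80 = $716.73 of this check is subject → $716.73 × 0.0168 = $12.04
State disability insurance: $1763.01 × 0.016 = $28.21
Total deductions = $75.28 + $38.65 + $345.98 + $12.04 + $28.21 = $500.16
Net pay = $1763.01 − $500.16 = $1262.85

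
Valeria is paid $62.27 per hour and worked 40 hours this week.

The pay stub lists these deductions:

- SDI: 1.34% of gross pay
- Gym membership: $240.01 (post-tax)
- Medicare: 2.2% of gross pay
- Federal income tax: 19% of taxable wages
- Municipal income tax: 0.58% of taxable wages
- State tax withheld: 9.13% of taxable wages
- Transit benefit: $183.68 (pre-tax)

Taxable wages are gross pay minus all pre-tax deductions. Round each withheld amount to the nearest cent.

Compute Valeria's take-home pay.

$1316.56

Gross pay: 40 × $62.27 = $2490.80
Transit benefit: $183.68
Taxable wages = $2490.80 − $183.68 = $2307.12
Federal income tax: $2307.12 × 0.19 = $438.35
Municipal income tax: $2307.12 × 0.0058 = $13.38
State tax withheld: $2307.12 × 0.0913 = $210.64
SDI: $2490.80 × 0.0134 = $33.38
Medicare: $2490.80 × 0.022 = $54.80
Gym membership: $240.01
Total deductions = $183.68 + $438.35 + $13.38 + $210.64 + $33.38 + $54.80 + $240.01 = $1174.24
Net pay = $2490.80 − $1174.24 = $1316.56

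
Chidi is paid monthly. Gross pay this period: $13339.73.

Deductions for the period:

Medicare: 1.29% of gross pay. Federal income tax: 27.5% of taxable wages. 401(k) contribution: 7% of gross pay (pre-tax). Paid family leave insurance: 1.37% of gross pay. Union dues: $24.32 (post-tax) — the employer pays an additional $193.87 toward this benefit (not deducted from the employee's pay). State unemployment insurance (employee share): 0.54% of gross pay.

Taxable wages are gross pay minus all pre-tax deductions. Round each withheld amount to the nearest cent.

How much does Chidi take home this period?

$8543.13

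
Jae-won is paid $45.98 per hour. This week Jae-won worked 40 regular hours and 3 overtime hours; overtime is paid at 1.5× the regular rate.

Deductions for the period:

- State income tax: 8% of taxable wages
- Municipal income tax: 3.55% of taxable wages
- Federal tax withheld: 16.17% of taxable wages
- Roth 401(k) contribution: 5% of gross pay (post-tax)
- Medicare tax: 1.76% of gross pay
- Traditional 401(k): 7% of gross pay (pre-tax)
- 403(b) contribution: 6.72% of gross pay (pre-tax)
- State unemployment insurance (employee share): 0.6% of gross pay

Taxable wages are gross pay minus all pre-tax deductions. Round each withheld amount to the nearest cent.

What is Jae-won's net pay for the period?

$1125.42

Regular pay: 40 × $45.98 = $1839.20
Overtime pay: 3 × $45.98 × 1.5 = $206.91
Gross pay = $1839.20 + $206.91 = $2046.11
Traditional 401(k): $2046.11 × 0.07 = $143.23
403(b) contribution: $2046.11 × 0.0672 = $137.50
Pre-tax total = $143.23 + $137.50 = $280.73
Taxable wages = $2046.11 − $280.73 = $1765.38
Municipal income tax: $1765.38 × 0.0355 = $62.67
Federal tax withheld: $1765.38 × 0.1617 = $285.46
State income tax: $1765.38 × 0.08 = $141.23
State unemployment insurance (employee share): $2046.11 × 0.006 = $12.28
Medicare tax: $2046.11 × 0.0176 = $36.01
Roth 401(k) contribution: $2046.11 × 0.05 = $102.31
Total deductions = $143.23 + $137.50 + $62.67 + $285.46 + $141.23 + $12.28 + $36.01 + $102.31 = $920.69
Net pay = $2046.11 − $920.69 = $1125.42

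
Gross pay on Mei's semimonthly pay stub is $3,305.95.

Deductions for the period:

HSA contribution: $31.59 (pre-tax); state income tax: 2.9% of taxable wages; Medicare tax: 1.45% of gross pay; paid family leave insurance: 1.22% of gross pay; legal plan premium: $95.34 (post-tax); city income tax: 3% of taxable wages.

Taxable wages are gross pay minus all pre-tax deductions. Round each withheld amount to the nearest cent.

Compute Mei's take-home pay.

$2,897.56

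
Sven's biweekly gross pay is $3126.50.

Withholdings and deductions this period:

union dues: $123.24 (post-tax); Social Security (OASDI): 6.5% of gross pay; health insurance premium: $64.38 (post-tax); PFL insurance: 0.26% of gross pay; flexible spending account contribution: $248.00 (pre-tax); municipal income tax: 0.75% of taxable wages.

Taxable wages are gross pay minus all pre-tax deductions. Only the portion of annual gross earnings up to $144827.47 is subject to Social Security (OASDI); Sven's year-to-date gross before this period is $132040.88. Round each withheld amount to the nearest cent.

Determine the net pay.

Flexible spending account contribution: $248.00
Taxable wages = $3126.50 − $248.00 = $2878.50
Municipal income tax: $2878.50 × 0.0075 = $21.59
Social Security (OASDI): cap not yet reached, full $3126.50 is subject → $3126.50 × 0.065 = $203.22
PFL insurance: $3126.50 × 0.0026 = $8.13
Union dues: $123.24
Health insurance premium: $64.38
Total deductions = $248.00 + $21.59 + $203.22 + $8.13 + $123.24 + $64.38 = $668.56
Net pay = $3126.50 − $668.56 = $2457.94

$2457.94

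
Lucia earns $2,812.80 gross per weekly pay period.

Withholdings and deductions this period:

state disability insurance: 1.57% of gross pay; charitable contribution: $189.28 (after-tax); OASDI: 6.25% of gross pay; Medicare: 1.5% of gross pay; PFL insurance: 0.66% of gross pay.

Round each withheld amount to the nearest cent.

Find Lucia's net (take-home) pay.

$2,342.81

OASDI: $2,812.80 × 0.0625 = $175.80
PFL insurance: $2,812.80 × 0.0066 = $18.56
State disability insurance: $2,812.80 × 0.0157 = $44.16
Medicare: $2,812.80 × 0.015 = $42.19
Charitable contribution: $189.28
Total deductions = $175.80 + $18.56 + $44.16 + $42.19 + $189.28 = $469.99
Net pay = $2,812.80 − $469.99 = $2,342.81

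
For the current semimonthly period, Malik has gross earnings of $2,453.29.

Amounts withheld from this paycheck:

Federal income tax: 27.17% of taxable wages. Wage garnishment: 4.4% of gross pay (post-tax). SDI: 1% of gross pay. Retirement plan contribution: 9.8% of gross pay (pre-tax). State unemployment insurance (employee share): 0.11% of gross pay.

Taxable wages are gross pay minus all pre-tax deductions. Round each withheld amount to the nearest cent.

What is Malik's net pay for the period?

$1,476.46

Retirement plan contribution: $2,453.29 × 0.098 = $240.42
Taxable wages = $2,453.29 − $240.42 = $2,212.87
Federal income tax: $2,212.87 × 0.2717 = $601.24
State unemployment insurance (employee share): $2,453.29 × 0.0011 = $2.70
SDI: $2,453.29 × 0.01 = $24.53
Wage garnishment: $2,453.29 × 0.044 = $107.94
Total deductions = $240.42 + $601.24 + $2.70 + $24.53 + $107.94 = $976.83
Net pay = $2,453.29 − $976.83 = $1,476.46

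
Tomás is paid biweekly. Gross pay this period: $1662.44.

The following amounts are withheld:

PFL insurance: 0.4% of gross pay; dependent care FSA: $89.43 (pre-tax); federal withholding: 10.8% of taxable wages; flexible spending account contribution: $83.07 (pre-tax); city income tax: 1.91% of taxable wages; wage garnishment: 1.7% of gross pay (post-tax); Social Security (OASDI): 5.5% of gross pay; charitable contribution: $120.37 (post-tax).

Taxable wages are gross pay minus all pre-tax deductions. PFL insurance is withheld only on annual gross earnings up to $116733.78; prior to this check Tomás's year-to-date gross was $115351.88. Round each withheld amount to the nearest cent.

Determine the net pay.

$1054.98

Flexible spending account contribution: $83.07
Dependent care FSA: $89.43
Pre-tax total = $83.07 + $89.43 = $172.50
Taxable wages = $1662.44 − $172.50 = $1489.94
Federal withholding: $1489.94 × 0.108 = $160.91
City income tax: $1489.94 × 0.0191 = $28.46
Social Security (OASDI): $1662.44 × 0.055 = $91.43
PFL insurance: only $116733.78 − $115351.88 = $1381.90 of this check is subject → $1381.90 × 0.004 = $5.53
Charitable contribution: $120.37
Wage garnishment: $1662.44 × 0.017 = $28.26
Total deductions = $83.07 + $89.43 + $160.91 + $28.46 + $91.43 + $5.53 + $120.37 + $28.26 = $607.46
Net pay = $1662.44 − $607.46 = $1054.98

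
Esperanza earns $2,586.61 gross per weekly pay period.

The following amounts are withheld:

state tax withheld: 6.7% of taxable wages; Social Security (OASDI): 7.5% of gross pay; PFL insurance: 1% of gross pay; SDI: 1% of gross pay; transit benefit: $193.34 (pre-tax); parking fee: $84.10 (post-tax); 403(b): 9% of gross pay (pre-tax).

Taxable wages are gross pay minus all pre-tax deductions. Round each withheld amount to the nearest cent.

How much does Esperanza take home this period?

403(b): $2,586.61 × 0.09 = $232.79
Transit benefit: $193.34
Pre-tax total = $232.79 + $193.34 = $426.13
Taxable wages = $2,586.61 − $426.13 = $2,160.48
State tax withheld: $2,160.48 × 0.067 = $144.75
Social Security (OASDI): $2,586.61 × 0.075 = $194.00
SDI: $2,586.61 × 0.01 = $25.87
PFL insurance: $2,586.61 × 0.01 = $25.87
Parking fee: $84.10
Total deductions = $232.79 + $193.34 + $144.75 + $194.00 + $25.87 + $25.87 + $84.10 = $900.72
Net pay = $2,586.61 − $900.72 = $1,685.89

$1,685.89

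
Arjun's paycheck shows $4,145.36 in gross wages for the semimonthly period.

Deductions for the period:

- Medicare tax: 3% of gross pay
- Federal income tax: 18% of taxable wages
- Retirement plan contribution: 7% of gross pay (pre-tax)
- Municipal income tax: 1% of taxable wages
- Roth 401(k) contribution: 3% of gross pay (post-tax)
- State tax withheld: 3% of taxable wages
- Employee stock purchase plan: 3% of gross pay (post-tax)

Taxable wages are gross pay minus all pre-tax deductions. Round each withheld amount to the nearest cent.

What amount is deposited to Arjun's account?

Retirement plan contribution: $4,145.36 × 0.07 = $290.18
Taxable wages = $4,145.36 − $290.18 = $3,855.18
Federal income tax: $3,855.18 × 0.18 = $693.93
State tax withheld: $3,855.18 × 0.03 = $115.66
Municipal income tax: $3,855.18 × 0.01 = $38.55
Medicare tax: $4,145.36 × 0.03 = $124.36
Roth 401(k) contribution: $4,145.36 × 0.03 = $124.36
Employee stock purchase plan: $4,145.36 × 0.03 = $124.36
Total deductions = $290.18 + $693.93 + $115.66 + $38.55 + $124.36 + $124.36 + $124.36 = $1,511.40
Net pay = $4,145.36 − $1,511.40 = $2,633.96

$2,633.96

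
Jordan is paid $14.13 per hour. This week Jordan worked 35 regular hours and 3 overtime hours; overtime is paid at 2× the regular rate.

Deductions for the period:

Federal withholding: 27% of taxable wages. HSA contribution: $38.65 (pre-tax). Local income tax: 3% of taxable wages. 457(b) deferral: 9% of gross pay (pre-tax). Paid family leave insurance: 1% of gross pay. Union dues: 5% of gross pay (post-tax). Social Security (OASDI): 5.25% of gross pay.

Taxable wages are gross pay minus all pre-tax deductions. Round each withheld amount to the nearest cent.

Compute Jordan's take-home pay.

$276.80

Regular pay: 35 × $14.13 = $494.55
Overtime pay: 3 × $14.13 × 2 = $84.78
Gross pay = $494.55 + $84.78 = $579.33
457(b) deferral: $579.33 × 0.09 = $52.14
HSA contribution: $38.65
Pre-tax total = $52.14 + $38.65 = $90.79
Taxable wages = $579.33 − $90.79 = $488.54
Local income tax: $488.54 × 0.03 = $14.66
Federal withholding: $488.54 × 0.27 = $131.91
Paid family leave insurance: $579.33 × 0.01 = $5.79
Social Security (OASDI): $579.33 × 0.0525 = $30.41
Union dues: $579.33 × 0.05 = $28.97
Total deductions = $52.14 + $38.65 + $14.66 + $131.91 + $5.79 + $30.41 + $28.97 = $302.53
Net pay = $579.33 − $302.53 = $276.80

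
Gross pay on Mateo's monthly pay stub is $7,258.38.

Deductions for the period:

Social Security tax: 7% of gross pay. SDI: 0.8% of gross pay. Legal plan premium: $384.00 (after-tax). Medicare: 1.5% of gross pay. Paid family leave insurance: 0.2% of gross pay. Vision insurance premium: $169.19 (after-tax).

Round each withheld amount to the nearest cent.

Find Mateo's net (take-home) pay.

$6,015.63

Paid family leave insurance: $7,258.38 × 0.002 = $14.52
Social Security tax: $7,258.38 × 0.07 = $508.09
SDI: $7,258.38 × 0.008 = $58.07
Medicare: $7,258.38 × 0.015 = $108.88
Vision insurance premium: $169.19
Legal plan premium: $384.00
Total deductions = $14.52 + $508.09 + $58.07 + $108.88 + $169.19 + $384.00 = $1,242.75
Net pay = $7,258.38 − $1,242.75 = $6,015.63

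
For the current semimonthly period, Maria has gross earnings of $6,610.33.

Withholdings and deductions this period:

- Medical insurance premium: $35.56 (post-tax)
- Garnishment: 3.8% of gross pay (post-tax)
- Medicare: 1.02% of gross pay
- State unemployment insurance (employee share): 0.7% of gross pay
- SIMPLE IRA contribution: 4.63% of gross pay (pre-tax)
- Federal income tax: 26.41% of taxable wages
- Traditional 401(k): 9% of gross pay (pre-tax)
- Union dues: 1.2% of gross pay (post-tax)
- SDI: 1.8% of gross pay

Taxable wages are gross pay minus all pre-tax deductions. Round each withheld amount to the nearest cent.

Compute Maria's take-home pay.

Traditional 401(k): $6,610.33 × 0.09 = $594.93
SIMPLE IRA contribution: $6,610.33 × 0.0463 = $306.06
Pre-tax total = $594.93 + $306.06 = $900.99
Taxable wages = $6,610.33 − $900.99 = $5,709.34
Federal income tax: $5,709.34 × 0.2641 = $1,507.84
SDI: $6,610.33 × 0.018 = $118.99
Medicare: $6,610.33 × 0.0102 = $67.43
State unemployment insurance (employee share): $6,610.33 × 0.007 = $46.27
Garnishment: $6,610.33 × 0.038 = $251.19
Union dues: $6,610.33 × 0.012 = $79.32
Medical insurance premium: $35.56
Total deductions = $594.93 + $306.06 + $1,507.84 + $118.99 + $67.43 + $46.27 + $251.19 + $79.32 + $35.56 = $3,007.59
Net pay = $6,610.33 − $3,007.59 = $3,602.74

$3,602.74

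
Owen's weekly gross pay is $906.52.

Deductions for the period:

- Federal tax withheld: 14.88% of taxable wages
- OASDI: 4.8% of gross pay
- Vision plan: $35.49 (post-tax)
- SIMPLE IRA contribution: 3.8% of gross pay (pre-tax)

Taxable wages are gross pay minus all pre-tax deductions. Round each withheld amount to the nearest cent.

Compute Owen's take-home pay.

SIMPLE IRA contribution: $906.52 × 0.038 = $34.45
Taxable wages = $906.52 − $34.45 = $872.07
Federal tax withheld: $872.07 × 0.1488 = $129.76
OASDI: $906.52 × 0.048 = $43.51
Vision plan: $35.49
Total deductions = $34.45 + $129.76 + $43.51 + $35.49 = $243.21
Net pay = $906.52 − $243.21 = $663.31

$663.31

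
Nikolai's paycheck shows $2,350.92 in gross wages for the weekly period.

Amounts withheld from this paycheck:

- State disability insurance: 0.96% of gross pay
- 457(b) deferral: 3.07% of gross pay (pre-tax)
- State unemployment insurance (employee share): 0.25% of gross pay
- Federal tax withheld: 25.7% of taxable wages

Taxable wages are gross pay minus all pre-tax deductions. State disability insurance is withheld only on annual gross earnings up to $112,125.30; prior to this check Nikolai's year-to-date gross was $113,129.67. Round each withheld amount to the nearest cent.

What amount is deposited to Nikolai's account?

457(b) deferral: $2,350.92 × 0.0307 = $72.17
Taxable wages = $2,350.92 − $72.17 = $2,278.75
Federal tax withheld: $2,278.75 × 0.257 = $585.64
State disability insurance: annual cap $112,125.30 already reached (YTD $113,129.67), so $0.00
State unemployment insurance (employee share): $2,350.92 × 0.0025 = $5.88
Total deductions = $72.17 + $585.64 + $0.00 + $5.88 = $663.69
Net pay = $2,350.92 − $663.69 = $1,687.23

$1,687.23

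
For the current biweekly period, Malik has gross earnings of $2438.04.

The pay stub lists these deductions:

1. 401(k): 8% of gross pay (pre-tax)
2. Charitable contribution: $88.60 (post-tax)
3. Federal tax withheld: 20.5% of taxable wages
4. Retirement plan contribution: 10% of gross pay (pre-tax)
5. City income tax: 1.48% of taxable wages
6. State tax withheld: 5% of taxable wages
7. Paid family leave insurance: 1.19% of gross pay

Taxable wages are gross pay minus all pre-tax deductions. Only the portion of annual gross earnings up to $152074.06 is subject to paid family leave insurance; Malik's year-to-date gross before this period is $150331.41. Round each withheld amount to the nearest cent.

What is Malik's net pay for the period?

$1350.47

Retirement plan contribution: $2438.04 × 0.1 = $243.80
401(k): $2438.04 × 0.08 = $195.04
Pre-tax total = $243.80 + $195.04 = $438.84
Taxable wages = $2438.04 − $438.84 = $1999.20
Federal tax withheld: $1999.20 × 0.205 = $409.84
State tax withheld: $1999.20 × 0.05 = $99.96
City income tax: $1999.20 × 0.0148 = $29.59
Paid family leave insurance: only $152074.06 − $150331.41 = $1742.65 of this check is subject → $1742.65 × 0.0119 = $20.74
Charitable contribution: $88.60
Total deductions = $243.80 + $195.04 + $409.84 + $99.96 + $29.59 + $20.74 + $88.60 = $1087.57
Net pay = $2438.04 − $1087.57 = $1350.47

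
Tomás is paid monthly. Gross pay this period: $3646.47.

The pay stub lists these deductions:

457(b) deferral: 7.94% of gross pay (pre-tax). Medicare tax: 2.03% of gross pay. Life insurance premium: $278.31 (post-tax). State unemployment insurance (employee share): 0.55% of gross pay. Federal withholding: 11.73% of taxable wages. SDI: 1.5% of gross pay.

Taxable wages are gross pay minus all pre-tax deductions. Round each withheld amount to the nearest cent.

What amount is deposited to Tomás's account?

$2536.08

457(b) deferral: $3646.47 × 0.0794 = $289.53
Taxable wages = $3646.47 − $289.53 = $3356.94
Federal withholding: $3356.94 × 0.1173 = $393.77
State unemployment insurance (employee share): $3646.47 × 0.0055 = $20.06
SDI: $3646.47 × 0.015 = $54.70
Medicare tax: $3646.47 × 0.0203 = $74.02
Life insurance premium: $278.31
Total deductions = $289.53 + $393.77 + $20.06 + $54.70 + $74.02 + $278.31 = $1110.39
Net pay = $3646.47 − $1110.39 = $2536.08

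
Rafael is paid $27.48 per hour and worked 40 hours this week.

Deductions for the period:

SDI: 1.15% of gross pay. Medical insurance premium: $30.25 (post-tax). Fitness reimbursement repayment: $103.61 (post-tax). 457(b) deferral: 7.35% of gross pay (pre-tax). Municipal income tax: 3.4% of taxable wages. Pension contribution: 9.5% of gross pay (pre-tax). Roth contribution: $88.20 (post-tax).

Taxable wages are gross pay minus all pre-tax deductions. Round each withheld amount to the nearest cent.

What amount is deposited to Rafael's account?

Gross pay: 40 × $27.48 = $1,099.20
457(b) deferral: $1,099.20 × 0.0735 = $80.79
Pension contribution: $1,099.20 × 0.095 = $104.42
Pre-tax total = $80.79 + $104.42 = $185.21
Taxable wages = $1,099.20 − $185.21 = $913.99
Municipal income tax: $913.99 × 0.034 = $31.08
SDI: $1,099.20 × 0.0115 = $12.64
Fitness reimbursement repayment: $103.61
Medical insurance premium: $30.25
Roth contribution: $88.20
Total deductions = $80.79 + $104.42 + $31.08 + $12.64 + $103.61 + $30.25 + $88.20 = $450.99
Net pay = $1,099.20 − $450.99 = $648.21

$648.21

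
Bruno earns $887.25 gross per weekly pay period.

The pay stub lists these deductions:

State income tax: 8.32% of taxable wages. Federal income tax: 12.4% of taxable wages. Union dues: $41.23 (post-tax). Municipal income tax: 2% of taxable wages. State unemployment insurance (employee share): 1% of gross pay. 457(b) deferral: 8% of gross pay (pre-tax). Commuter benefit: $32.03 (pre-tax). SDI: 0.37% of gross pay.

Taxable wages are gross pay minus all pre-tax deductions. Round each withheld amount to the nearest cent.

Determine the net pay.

$552.68

Commuter benefit: $32.03
457(b) deferral: $887.25 × 0.08 = $70.98
Pre-tax total = $32.03 + $70.98 = $103.01
Taxable wages = $887.25 − $103.01 = $784.24
Federal income tax: $784.24 × 0.124 = $97.25
State income tax: $784.24 × 0.0832 = $65.25
Municipal income tax: $784.24 × 0.02 = $15.68
State unemployment insurance (employee share): $887.25 × 0.01 = $8.87
SDI: $887.25 × 0.0037 = $3.28
Union dues: $41.23
Total deductions = $32.03 + $70.98 + $97.25 + $65.25 + $15.68 + $8.87 + $3.28 + $41.23 = $334.57
Net pay = $887.25 − $334.57 = $552.68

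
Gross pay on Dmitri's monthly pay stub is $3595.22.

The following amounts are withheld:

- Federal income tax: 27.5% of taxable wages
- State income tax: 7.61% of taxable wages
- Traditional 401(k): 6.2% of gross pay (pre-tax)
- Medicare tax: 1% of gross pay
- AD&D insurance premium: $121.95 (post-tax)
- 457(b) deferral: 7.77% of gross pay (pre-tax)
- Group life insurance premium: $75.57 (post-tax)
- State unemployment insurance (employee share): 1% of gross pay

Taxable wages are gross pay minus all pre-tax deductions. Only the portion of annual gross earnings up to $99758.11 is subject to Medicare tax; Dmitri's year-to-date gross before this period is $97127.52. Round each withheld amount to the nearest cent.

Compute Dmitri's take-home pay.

Traditional 401(k): $3595.22 × 0.062 = $222.90
457(b) deferral: $3595.22 × 0.0777 = $279.35
Pre-tax total = $222.90 + $279.35 = $502.25
Taxable wages = $3595.22 − $502.25 = $3092.97
State income tax: $3092.97 × 0.0761 = $235.38
Federal income tax: $3092.97 × 0.275 = $850.57
State unemployment insurance (employee share): $3595.22 × 0.01 = $35.95
Medicare tax: only $99758.11 − $97127.52 = $2630.59 of this check is subject → $2630.59 × 0.01 = $26.31
AD&D insurance premium: $121.95
Group life insurance premium: $75.57
Total deductions = $222.90 + $279.35 + $235.38 + $850.57 + $35.95 + $26.31 + $121.95 + $75.57 = $1847.98
Net pay = $3595.22 − $1847.98 = $1747.24

$1747.24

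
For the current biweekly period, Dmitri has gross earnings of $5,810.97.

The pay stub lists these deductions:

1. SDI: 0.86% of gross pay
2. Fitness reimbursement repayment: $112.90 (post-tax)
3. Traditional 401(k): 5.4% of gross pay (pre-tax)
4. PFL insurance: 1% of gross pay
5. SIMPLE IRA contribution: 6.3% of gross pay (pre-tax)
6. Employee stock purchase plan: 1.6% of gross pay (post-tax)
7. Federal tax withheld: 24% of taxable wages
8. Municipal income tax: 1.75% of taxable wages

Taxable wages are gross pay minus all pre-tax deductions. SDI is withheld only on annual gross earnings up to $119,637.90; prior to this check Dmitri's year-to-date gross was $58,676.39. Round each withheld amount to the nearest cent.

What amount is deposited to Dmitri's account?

Traditional 401(k): $5,810.97 × 0.054 = $313.79
SIMPLE IRA contribution: $5,810.97 × 0.063 = $366.09
Pre-tax total = $313.79 + $366.09 = $679.88
Taxable wages = $5,810.97 − $679.88 = $5,131.09
Municipal income tax: $5,131.09 × 0.0175 = $89.79
Federal tax withheld: $5,131.09 × 0.24 = $1,231.46
PFL insurance: $5,810.97 × 0.01 = $58.11
SDI: cap not yet reached, full $5,810.97 is subject → $5,810.97 × 0.0086 = $49.97
Employee stock purchase plan: $5,810.97 × 0.016 = $92.98
Fitness reimbursement repayment: $112.90
Total deductions = $313.79 + $366.09 + $89.79 + $1,231.46 + $58.11 + $49.97 + $92.98 + $112.90 = $2,315.09
Net pay = $5,810.97 − $2,315.09 = $3,495.88

$3,495.88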